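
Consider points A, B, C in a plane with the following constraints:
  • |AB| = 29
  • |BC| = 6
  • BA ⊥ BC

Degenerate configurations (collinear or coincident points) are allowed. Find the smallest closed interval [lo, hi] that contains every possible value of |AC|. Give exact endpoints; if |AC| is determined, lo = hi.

|AC| = √(877)  (≈ 29.6142)

|AB| ∈ {29}
|BC| ∈ {6}
|AC| ∈ {√(877)}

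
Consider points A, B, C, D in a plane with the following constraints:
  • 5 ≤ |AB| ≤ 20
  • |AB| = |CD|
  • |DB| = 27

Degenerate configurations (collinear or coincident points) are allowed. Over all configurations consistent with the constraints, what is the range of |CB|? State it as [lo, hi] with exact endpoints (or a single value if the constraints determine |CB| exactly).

|CB| ∈ [7, 47]  (≈ [7.0000, 47.0000])

|AB| ∈ [5, 20]
|BD| ∈ {27}
|CD| ∈ [5, 20]
|AD| ∈ [7, 47]
|BC| ∈ [7, 47]
|AC| ∈ [0, 67]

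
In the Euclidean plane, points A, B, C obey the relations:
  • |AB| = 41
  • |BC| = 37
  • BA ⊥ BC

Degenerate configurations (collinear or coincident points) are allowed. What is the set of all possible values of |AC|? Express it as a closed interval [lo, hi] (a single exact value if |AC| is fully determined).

|AC| = 5·√(122)  (≈ 55.2268)

|AB| ∈ {41}
|BC| ∈ {37}
|AC| ∈ {5·√(122)}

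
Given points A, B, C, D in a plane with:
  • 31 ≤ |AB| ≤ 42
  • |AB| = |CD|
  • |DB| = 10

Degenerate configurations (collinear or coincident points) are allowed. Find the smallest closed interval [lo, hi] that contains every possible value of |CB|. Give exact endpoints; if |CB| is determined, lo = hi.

|CB| ∈ [21, 52]  (≈ [21.0000, 52.0000])

|AB| ∈ [31, 42]
|BD| ∈ {10}
|CD| ∈ [31, 42]
|AD| ∈ [21, 52]
|BC| ∈ [21, 52]
|AC| ∈ [0, 94]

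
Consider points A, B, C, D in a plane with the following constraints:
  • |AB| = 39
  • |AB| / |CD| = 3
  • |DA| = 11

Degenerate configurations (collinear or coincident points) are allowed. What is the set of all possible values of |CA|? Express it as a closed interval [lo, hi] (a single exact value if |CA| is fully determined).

|AB| ∈ {39}
|AD| ∈ {11}
|CD| ∈ {13}
|BD| ∈ [28, 50]
|AC| ∈ [2, 24]
|BC| ∈ [15, 63]

|CA| ∈ [2, 24]  (≈ [2.0000, 24.0000])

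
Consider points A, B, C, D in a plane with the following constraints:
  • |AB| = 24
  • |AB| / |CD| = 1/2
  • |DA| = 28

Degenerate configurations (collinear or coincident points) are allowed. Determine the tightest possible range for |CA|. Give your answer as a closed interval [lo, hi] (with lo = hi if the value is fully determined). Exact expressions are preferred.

|CA| ∈ [20, 76]  (≈ [20.0000, 76.0000])

|AB| ∈ {24}
|AD| ∈ {28}
|CD| ∈ {48}
|BD| ∈ [4, 52]
|AC| ∈ [20, 76]
|BC| ∈ [0, 100]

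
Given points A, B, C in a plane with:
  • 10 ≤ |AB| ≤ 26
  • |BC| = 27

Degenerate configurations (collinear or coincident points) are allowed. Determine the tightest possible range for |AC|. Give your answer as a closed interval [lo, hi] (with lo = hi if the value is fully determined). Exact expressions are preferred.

|AB| ∈ [10, 26]
|BC| ∈ {27}
|AC| ∈ [1, 53]

|AC| ∈ [1, 53]  (≈ [1.0000, 53.0000])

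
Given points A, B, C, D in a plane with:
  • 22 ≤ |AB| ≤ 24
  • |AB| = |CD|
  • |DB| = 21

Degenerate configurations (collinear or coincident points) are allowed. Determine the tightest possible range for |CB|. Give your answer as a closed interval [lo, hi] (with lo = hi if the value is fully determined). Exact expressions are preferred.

|AB| ∈ [22, 24]
|BD| ∈ {21}
|CD| ∈ [22, 24]
|AD| ∈ [1, 45]
|BC| ∈ [1, 45]
|AC| ∈ [0, 69]

|CB| ∈ [1, 45]  (≈ [1.0000, 45.0000])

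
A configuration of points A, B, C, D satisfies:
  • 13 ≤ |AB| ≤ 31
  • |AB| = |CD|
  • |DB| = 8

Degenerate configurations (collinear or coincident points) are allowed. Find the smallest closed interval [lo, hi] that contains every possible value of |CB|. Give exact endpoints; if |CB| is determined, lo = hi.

|CB| ∈ [5, 39]  (≈ [5.0000, 39.0000])

|AB| ∈ [13, 31]
|BD| ∈ {8}
|CD| ∈ [13, 31]
|AD| ∈ [5, 39]
|BC| ∈ [5, 39]
|AC| ∈ [0, 70]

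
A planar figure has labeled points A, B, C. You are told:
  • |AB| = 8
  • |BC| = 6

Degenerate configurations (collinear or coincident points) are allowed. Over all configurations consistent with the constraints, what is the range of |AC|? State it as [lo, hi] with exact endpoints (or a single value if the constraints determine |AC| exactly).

|AB| ∈ {8}
|BC| ∈ {6}
|AC| ∈ [2, 14]

|AC| ∈ [2, 14]  (≈ [2.0000, 14.0000])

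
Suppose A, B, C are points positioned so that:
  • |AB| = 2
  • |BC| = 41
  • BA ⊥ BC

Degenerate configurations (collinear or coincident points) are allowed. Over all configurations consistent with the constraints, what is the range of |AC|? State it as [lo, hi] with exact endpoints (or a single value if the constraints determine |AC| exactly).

|AC| = √(1685)  (≈ 41.0488)

|AB| ∈ {2}
|BC| ∈ {41}
|AC| ∈ {√(1685)}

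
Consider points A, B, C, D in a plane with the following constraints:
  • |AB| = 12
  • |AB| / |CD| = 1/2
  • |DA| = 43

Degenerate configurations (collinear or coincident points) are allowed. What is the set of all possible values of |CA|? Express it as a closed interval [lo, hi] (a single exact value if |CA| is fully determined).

|AB| ∈ {12}
|AD| ∈ {43}
|CD| ∈ {24}
|BD| ∈ [31, 55]
|AC| ∈ [19, 67]
|BC| ∈ [7, 79]

|CA| ∈ [19, 67]  (≈ [19.0000, 67.0000])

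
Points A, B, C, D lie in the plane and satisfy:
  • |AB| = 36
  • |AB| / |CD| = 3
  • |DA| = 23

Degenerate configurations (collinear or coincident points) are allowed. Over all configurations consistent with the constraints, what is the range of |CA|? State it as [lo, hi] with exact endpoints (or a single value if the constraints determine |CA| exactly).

|CA| ∈ [11, 35]  (≈ [11.0000, 35.0000])

|AB| ∈ {36}
|AD| ∈ {23}
|CD| ∈ {12}
|BD| ∈ [13, 59]
|AC| ∈ [11, 35]
|BC| ∈ [1, 71]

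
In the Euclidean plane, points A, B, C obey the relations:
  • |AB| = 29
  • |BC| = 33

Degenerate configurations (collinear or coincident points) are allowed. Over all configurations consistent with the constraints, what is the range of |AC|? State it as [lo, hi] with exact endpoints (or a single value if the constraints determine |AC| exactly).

|AB| ∈ {29}
|BC| ∈ {33}
|AC| ∈ [4, 62]

|AC| ∈ [4, 62]  (≈ [4.0000, 62.0000])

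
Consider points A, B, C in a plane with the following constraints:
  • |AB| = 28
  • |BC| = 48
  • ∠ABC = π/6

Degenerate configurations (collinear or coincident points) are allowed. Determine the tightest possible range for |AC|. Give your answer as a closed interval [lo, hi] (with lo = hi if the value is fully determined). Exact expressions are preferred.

|AC| = 4·√(193 - 84·√(3))  (≈ 27.5703)

|AB| ∈ {28}
|BC| ∈ {48}
|AC| ∈ {4·√(193 - 84·√(3))}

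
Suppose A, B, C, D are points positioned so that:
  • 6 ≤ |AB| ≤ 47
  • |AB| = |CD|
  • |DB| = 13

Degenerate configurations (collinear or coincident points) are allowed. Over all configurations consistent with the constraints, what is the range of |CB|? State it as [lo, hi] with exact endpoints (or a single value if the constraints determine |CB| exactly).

|CB| ∈ [0, 60]  (≈ [0.0000, 60.0000])

|AB| ∈ [6, 47]
|BD| ∈ {13}
|CD| ∈ [6, 47]
|AD| ∈ [0, 60]
|BC| ∈ [0, 60]
|AC| ∈ [0, 107]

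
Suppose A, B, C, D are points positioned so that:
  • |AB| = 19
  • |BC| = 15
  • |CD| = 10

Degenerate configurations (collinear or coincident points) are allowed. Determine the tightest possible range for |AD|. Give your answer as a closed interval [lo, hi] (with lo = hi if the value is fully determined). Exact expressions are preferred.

|AB| ∈ {19}
|BC| ∈ {15}
|CD| ∈ {10}
|AC| ∈ [4, 34]
|BD| ∈ [5, 25]
|AD| ∈ [0, 44]

|AD| ∈ [0, 44]  (≈ [0.0000, 44.0000])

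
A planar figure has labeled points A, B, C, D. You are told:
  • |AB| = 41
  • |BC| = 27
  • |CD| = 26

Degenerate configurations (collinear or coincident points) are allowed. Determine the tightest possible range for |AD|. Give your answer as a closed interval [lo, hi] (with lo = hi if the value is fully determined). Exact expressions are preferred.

|AD| ∈ [0, 94]  (≈ [0.0000, 94.0000])

|AB| ∈ {41}
|BC| ∈ {27}
|CD| ∈ {26}
|AC| ∈ [14, 68]
|BD| ∈ [1, 53]
|AD| ∈ [0, 94]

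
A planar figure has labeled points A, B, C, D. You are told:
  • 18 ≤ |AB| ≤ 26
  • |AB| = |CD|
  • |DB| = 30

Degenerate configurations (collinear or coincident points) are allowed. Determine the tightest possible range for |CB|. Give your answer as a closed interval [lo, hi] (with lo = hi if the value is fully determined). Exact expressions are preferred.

|AB| ∈ [18, 26]
|BD| ∈ {30}
|CD| ∈ [18, 26]
|AD| ∈ [4, 56]
|BC| ∈ [4, 56]
|AC| ∈ [0, 82]

|CB| ∈ [4, 56]  (≈ [4.0000, 56.0000])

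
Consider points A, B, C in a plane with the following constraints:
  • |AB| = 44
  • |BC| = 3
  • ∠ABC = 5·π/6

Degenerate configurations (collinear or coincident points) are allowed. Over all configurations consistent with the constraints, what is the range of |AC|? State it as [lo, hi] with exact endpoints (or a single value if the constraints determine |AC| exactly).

|AB| ∈ {44}
|BC| ∈ {3}
|AC| ∈ {√(132·√(3) + 1945)}

|AC| = √(132·√(3) + 1945)  (≈ 46.6222)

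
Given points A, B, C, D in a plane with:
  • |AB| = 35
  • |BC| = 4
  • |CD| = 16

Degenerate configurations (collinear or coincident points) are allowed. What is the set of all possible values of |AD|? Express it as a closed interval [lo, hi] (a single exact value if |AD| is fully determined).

|AD| ∈ [15, 55]  (≈ [15.0000, 55.0000])

|AB| ∈ {35}
|BC| ∈ {4}
|CD| ∈ {16}
|AC| ∈ [31, 39]
|BD| ∈ [12, 20]
|AD| ∈ [15, 55]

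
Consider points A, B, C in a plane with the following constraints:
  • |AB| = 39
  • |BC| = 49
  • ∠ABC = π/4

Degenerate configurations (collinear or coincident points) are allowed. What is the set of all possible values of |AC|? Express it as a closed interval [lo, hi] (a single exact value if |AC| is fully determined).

|AB| ∈ {39}
|BC| ∈ {49}
|AC| ∈ {√(3922 - 1911·√(2))}

|AC| = √(3922 - 1911·√(2))  (≈ 34.9205)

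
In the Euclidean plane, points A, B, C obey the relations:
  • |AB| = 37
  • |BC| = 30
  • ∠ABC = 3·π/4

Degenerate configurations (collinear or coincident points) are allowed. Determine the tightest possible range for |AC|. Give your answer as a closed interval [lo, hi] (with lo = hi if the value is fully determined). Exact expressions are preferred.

|AC| = √(1110·√(2) + 2269)  (≈ 61.9579)

|AB| ∈ {37}
|BC| ∈ {30}
|AC| ∈ {√(1110·√(2) + 2269)}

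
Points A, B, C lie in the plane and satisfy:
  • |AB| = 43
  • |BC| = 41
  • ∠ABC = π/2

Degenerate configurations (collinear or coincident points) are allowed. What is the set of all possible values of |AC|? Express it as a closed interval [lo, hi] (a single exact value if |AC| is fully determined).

|AB| ∈ {43}
|BC| ∈ {41}
|AC| ∈ {√(3530)}

|AC| = √(3530)  (≈ 59.4138)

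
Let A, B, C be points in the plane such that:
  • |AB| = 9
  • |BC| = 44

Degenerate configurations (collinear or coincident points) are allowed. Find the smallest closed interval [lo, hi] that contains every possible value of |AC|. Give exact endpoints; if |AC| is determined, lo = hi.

|AB| ∈ {9}
|BC| ∈ {44}
|AC| ∈ [35, 53]

|AC| ∈ [35, 53]  (≈ [35.0000, 53.0000])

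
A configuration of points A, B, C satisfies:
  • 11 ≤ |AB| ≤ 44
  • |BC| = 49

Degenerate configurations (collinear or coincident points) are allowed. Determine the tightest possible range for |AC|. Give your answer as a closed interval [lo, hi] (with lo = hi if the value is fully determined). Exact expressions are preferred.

|AB| ∈ [11, 44]
|BC| ∈ {49}
|AC| ∈ [5, 93]

|AC| ∈ [5, 93]  (≈ [5.0000, 93.0000])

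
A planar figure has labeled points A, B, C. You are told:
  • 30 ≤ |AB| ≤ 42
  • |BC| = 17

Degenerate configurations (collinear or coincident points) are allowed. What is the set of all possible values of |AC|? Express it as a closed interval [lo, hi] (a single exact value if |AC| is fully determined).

|AB| ∈ [30, 42]
|BC| ∈ {17}
|AC| ∈ [13, 59]

|AC| ∈ [13, 59]  (≈ [13.0000, 59.0000])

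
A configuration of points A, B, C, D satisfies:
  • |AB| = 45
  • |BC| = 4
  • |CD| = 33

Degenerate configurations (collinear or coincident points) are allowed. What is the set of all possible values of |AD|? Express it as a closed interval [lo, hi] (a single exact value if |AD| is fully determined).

|AD| ∈ [8, 82]  (≈ [8.0000, 82.0000])

|AB| ∈ {45}
|BC| ∈ {4}
|CD| ∈ {33}
|AC| ∈ [41, 49]
|BD| ∈ [29, 37]
|AD| ∈ [8, 82]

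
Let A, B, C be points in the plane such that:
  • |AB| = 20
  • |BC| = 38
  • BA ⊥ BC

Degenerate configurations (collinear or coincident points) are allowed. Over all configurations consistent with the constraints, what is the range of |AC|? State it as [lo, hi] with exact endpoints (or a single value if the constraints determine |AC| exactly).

|AB| ∈ {20}
|BC| ∈ {38}
|AC| ∈ {2·√(461)}

|AC| = 2·√(461)  (≈ 42.9418)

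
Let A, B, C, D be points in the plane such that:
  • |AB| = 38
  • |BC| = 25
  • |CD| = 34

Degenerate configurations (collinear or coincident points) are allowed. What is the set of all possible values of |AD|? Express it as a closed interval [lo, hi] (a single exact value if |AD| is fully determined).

|AB| ∈ {38}
|BC| ∈ {25}
|CD| ∈ {34}
|AC| ∈ [13, 63]
|BD| ∈ [9, 59]
|AD| ∈ [0, 97]

|AD| ∈ [0, 97]  (≈ [0.0000, 97.0000])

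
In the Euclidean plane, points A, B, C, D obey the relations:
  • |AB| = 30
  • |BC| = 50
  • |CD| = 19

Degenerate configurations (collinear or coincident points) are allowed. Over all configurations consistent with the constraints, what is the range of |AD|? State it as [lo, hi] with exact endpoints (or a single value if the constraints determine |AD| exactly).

|AB| ∈ {30}
|BC| ∈ {50}
|CD| ∈ {19}
|AC| ∈ [20, 80]
|BD| ∈ [31, 69]
|AD| ∈ [1, 99]

|AD| ∈ [1, 99]  (≈ [1.0000, 99.0000])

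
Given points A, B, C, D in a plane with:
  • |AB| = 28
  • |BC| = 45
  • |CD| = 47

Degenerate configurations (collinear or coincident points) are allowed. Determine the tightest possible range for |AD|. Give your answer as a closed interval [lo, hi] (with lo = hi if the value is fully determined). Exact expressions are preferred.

|AD| ∈ [0, 120]  (≈ [0.0000, 120.0000])

|AB| ∈ {28}
|BC| ∈ {45}
|CD| ∈ {47}
|AC| ∈ [17, 73]
|BD| ∈ [2, 92]
|AD| ∈ [0, 120]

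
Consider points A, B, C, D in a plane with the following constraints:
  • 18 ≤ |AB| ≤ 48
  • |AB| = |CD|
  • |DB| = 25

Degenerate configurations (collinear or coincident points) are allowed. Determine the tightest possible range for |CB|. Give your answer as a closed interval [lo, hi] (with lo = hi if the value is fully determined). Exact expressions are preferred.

|AB| ∈ [18, 48]
|BD| ∈ {25}
|CD| ∈ [18, 48]
|AD| ∈ [0, 73]
|BC| ∈ [0, 73]
|AC| ∈ [0, 121]

|CB| ∈ [0, 73]  (≈ [0.0000, 73.0000])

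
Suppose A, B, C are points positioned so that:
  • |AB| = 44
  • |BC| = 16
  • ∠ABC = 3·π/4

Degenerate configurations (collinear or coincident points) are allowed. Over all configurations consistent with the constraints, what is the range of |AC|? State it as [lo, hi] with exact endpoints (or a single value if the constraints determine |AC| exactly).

|AB| ∈ {44}
|BC| ∈ {16}
|AC| ∈ {4·√(44·√(2) + 137)}

|AC| = 4·√(44·√(2) + 137)  (≈ 56.4589)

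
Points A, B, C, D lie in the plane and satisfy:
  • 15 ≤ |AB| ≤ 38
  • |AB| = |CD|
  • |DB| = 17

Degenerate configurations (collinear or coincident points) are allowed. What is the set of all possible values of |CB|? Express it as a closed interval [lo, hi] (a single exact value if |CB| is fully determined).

|CB| ∈ [0, 55]  (≈ [0.0000, 55.0000])

|AB| ∈ [15, 38]
|BD| ∈ {17}
|CD| ∈ [15, 38]
|AD| ∈ [0, 55]
|BC| ∈ [0, 55]
|AC| ∈ [0, 93]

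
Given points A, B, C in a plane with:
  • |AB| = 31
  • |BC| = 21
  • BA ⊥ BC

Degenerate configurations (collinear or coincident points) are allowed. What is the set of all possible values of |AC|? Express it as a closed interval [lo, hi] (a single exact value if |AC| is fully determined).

|AB| ∈ {31}
|BC| ∈ {21}
|AC| ∈ {√(1402)}

|AC| = √(1402)  (≈ 37.4433)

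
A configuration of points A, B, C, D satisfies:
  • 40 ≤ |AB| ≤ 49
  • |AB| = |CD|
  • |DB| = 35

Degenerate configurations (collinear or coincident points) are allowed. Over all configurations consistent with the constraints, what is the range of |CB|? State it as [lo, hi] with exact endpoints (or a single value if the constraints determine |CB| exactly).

|CB| ∈ [5, 84]  (≈ [5.0000, 84.0000])

|AB| ∈ [40, 49]
|BD| ∈ {35}
|CD| ∈ [40, 49]
|AD| ∈ [5, 84]
|BC| ∈ [5, 84]
|AC| ∈ [0, 133]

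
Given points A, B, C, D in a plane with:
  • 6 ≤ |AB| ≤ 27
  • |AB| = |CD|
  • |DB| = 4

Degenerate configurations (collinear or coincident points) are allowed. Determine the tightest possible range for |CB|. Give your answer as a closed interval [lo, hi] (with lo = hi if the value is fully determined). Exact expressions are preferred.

|AB| ∈ [6, 27]
|BD| ∈ {4}
|CD| ∈ [6, 27]
|AD| ∈ [2, 31]
|BC| ∈ [2, 31]
|AC| ∈ [0, 58]

|CB| ∈ [2, 31]  (≈ [2.0000, 31.0000])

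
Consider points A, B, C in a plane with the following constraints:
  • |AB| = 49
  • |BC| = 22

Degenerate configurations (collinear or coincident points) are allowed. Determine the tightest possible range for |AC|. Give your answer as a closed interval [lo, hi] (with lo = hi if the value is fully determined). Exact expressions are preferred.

|AB| ∈ {49}
|BC| ∈ {22}
|AC| ∈ [27, 71]

|AC| ∈ [27, 71]  (≈ [27.0000, 71.0000])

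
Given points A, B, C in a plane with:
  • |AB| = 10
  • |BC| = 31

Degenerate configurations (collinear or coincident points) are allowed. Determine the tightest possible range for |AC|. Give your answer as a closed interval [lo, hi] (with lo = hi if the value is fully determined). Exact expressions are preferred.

|AB| ∈ {10}
|BC| ∈ {31}
|AC| ∈ [21, 41]

|AC| ∈ [21, 41]  (≈ [21.0000, 41.0000])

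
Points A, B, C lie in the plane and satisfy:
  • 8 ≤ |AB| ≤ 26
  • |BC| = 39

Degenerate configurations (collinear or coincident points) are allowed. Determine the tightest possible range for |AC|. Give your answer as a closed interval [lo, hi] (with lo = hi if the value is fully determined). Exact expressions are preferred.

|AB| ∈ [8, 26]
|BC| ∈ {39}
|AC| ∈ [13, 65]

|AC| ∈ [13, 65]  (≈ [13.0000, 65.0000])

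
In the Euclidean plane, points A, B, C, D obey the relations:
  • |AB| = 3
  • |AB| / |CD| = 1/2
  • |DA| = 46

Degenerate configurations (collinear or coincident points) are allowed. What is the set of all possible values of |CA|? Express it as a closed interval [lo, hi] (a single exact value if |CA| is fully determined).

|AB| ∈ {3}
|AD| ∈ {46}
|CD| ∈ {6}
|BD| ∈ [43, 49]
|AC| ∈ [40, 52]
|BC| ∈ [37, 55]

|CA| ∈ [40, 52]  (≈ [40.0000, 52.0000])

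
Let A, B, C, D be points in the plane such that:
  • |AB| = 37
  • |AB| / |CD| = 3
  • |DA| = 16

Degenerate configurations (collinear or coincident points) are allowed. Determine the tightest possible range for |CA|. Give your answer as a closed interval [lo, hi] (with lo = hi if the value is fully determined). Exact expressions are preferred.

|CA| ∈ [11/3, 85/3]  (≈ [3.6667, 28.3333])

|AB| ∈ {37}
|AD| ∈ {16}
|CD| ∈ {37/3}
|BD| ∈ [21, 53]
|AC| ∈ [11/3, 85/3]
|BC| ∈ [26/3, 196/3]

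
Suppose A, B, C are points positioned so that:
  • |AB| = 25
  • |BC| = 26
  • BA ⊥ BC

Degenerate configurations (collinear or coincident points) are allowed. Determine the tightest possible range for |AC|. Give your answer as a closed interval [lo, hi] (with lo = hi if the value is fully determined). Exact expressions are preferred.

|AC| = √(1301)  (≈ 36.0694)

|AB| ∈ {25}
|BC| ∈ {26}
|AC| ∈ {√(1301)}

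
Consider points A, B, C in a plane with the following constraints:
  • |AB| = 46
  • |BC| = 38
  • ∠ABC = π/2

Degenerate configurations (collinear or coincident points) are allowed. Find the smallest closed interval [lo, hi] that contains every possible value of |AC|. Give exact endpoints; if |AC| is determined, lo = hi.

|AC| = 2·√(890)  (≈ 59.6657)

|AB| ∈ {46}
|BC| ∈ {38}
|AC| ∈ {2·√(890)}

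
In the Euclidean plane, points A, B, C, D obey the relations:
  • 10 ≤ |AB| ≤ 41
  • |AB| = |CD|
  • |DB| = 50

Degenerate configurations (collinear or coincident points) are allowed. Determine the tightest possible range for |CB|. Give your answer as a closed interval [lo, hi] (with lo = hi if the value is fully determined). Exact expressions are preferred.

|AB| ∈ [10, 41]
|BD| ∈ {50}
|CD| ∈ [10, 41]
|AD| ∈ [9, 91]
|BC| ∈ [9, 91]
|AC| ∈ [0, 132]

|CB| ∈ [9, 91]  (≈ [9.0000, 91.0000])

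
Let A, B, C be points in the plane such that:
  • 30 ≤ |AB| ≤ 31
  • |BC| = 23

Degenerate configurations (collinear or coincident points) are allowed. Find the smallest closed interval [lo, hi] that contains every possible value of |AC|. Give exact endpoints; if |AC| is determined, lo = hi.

|AC| ∈ [7, 54]  (≈ [7.0000, 54.0000])

|AB| ∈ [30, 31]
|BC| ∈ {23}
|AC| ∈ [7, 54]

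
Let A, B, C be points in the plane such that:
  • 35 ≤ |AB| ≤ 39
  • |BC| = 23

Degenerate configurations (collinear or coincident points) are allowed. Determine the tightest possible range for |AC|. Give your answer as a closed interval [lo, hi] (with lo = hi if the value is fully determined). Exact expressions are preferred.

|AC| ∈ [12, 62]  (≈ [12.0000, 62.0000])

|AB| ∈ [35, 39]
|BC| ∈ {23}
|AC| ∈ [12, 62]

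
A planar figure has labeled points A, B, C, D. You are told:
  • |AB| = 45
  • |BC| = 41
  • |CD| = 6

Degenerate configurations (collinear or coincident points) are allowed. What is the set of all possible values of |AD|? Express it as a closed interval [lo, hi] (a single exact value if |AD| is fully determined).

|AB| ∈ {45}
|BC| ∈ {41}
|CD| ∈ {6}
|AC| ∈ [4, 86]
|BD| ∈ [35, 47]
|AD| ∈ [0, 92]

|AD| ∈ [0, 92]  (≈ [0.0000, 92.0000])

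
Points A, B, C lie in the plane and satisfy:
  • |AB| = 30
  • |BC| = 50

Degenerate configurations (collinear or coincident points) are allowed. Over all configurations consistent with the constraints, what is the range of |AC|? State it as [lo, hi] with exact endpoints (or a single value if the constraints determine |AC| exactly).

|AB| ∈ {30}
|BC| ∈ {50}
|AC| ∈ [20, 80]

|AC| ∈ [20, 80]  (≈ [20.0000, 80.0000])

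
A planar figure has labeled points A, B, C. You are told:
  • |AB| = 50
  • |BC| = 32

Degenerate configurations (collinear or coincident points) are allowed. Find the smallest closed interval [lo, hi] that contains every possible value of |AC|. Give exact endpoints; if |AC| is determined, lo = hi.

|AB| ∈ {50}
|BC| ∈ {32}
|AC| ∈ [18, 82]

|AC| ∈ [18, 82]  (≈ [18.0000, 82.0000])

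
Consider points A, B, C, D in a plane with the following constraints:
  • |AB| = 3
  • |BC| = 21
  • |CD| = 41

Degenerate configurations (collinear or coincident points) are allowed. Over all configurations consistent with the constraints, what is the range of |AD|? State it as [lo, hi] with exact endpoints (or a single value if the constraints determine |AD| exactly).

|AD| ∈ [17, 65]  (≈ [17.0000, 65.0000])

|AB| ∈ {3}
|BC| ∈ {21}
|CD| ∈ {41}
|AC| ∈ [18, 24]
|BD| ∈ [20, 62]
|AD| ∈ [17, 65]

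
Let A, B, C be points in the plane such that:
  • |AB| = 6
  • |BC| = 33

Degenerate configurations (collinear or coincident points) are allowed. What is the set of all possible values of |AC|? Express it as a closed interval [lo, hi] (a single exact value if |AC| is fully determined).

|AB| ∈ {6}
|BC| ∈ {33}
|AC| ∈ [27, 39]

|AC| ∈ [27, 39]  (≈ [27.0000, 39.0000])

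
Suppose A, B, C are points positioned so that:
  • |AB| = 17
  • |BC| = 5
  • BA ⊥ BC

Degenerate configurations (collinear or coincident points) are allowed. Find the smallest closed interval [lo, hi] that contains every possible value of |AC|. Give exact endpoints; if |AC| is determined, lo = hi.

|AC| = √(314)  (≈ 17.7200)

|AB| ∈ {17}
|BC| ∈ {5}
|AC| ∈ {√(314)}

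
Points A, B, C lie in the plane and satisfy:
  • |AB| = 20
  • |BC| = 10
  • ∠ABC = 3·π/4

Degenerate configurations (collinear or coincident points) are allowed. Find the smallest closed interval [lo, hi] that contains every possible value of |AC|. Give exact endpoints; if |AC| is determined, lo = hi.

|AB| ∈ {20}
|BC| ∈ {10}
|AC| ∈ {10·√(2·√(2) + 5)}

|AC| = 10·√(2·√(2) + 5)  (≈ 27.9793)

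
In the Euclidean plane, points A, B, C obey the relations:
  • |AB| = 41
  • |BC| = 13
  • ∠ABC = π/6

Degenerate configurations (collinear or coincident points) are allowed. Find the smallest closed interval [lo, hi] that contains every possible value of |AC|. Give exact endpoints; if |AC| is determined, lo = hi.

|AC| = √(1850 - 533·√(3))  (≈ 30.4437)

|AB| ∈ {41}
|BC| ∈ {13}
|AC| ∈ {√(1850 - 533·√(3))}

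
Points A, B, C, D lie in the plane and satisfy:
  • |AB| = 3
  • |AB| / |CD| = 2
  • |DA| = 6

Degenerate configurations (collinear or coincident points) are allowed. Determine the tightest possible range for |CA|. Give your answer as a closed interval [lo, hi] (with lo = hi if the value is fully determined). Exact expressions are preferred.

|AB| ∈ {3}
|AD| ∈ {6}
|CD| ∈ {3/2}
|BD| ∈ [3, 9]
|AC| ∈ [9/2, 15/2]
|BC| ∈ [3/2, 21/2]

|CA| ∈ [9/2, 15/2]  (≈ [4.5000, 7.5000])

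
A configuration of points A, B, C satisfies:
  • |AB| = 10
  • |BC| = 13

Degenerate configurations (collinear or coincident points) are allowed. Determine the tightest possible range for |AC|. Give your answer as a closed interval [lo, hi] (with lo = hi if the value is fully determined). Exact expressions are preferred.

|AC| ∈ [3, 23]  (≈ [3.0000, 23.0000])

|AB| ∈ {10}
|BC| ∈ {13}
|AC| ∈ [3, 23]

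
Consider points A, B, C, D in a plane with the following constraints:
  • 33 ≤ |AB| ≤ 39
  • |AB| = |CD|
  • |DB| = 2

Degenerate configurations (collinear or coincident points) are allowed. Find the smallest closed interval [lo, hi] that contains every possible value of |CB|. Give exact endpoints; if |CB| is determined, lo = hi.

|AB| ∈ [33, 39]
|BD| ∈ {2}
|CD| ∈ [33, 39]
|AD| ∈ [31, 41]
|BC| ∈ [31, 41]
|AC| ∈ [0, 80]

|CB| ∈ [31, 41]  (≈ [31.0000, 41.0000])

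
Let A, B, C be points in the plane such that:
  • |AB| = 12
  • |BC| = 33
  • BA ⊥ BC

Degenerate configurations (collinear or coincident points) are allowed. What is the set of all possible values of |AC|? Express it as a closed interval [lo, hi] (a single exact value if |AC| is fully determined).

|AB| ∈ {12}
|BC| ∈ {33}
|AC| ∈ {3·√(137)}

|AC| = 3·√(137)  (≈ 35.1141)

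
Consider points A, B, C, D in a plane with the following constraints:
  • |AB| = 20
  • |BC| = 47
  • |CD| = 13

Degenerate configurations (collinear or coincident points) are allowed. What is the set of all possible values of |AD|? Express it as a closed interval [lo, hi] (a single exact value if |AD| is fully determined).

|AB| ∈ {20}
|BC| ∈ {47}
|CD| ∈ {13}
|AC| ∈ [27, 67]
|BD| ∈ [34, 60]
|AD| ∈ [14, 80]

|AD| ∈ [14, 80]  (≈ [14.0000, 80.0000])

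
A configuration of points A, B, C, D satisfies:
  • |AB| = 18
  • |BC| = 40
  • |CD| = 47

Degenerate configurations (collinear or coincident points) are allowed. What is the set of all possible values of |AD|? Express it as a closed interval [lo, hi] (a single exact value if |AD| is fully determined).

|AD| ∈ [0, 105]  (≈ [0.0000, 105.0000])

|AB| ∈ {18}
|BC| ∈ {40}
|CD| ∈ {47}
|AC| ∈ [22, 58]
|BD| ∈ [7, 87]
|AD| ∈ [0, 105]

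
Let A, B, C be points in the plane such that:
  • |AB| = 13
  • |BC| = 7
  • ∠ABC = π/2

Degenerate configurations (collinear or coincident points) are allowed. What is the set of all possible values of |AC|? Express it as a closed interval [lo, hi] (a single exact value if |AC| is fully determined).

|AC| = √(218)  (≈ 14.7648)

|AB| ∈ {13}
|BC| ∈ {7}
|AC| ∈ {√(218)}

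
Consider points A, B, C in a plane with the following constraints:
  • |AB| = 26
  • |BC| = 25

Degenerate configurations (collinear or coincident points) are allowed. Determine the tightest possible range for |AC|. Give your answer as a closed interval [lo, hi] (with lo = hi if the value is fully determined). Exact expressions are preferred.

|AC| ∈ [1, 51]  (≈ [1.0000, 51.0000])

|AB| ∈ {26}
|BC| ∈ {25}
|AC| ∈ [1, 51]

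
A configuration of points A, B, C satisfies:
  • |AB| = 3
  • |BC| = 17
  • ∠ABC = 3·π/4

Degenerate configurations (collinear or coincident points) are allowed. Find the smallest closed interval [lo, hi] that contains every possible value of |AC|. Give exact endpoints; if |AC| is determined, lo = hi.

|AC| = √(51·√(2) + 298)  (≈ 19.2386)

|AB| ∈ {3}
|BC| ∈ {17}
|AC| ∈ {√(51·√(2) + 298)}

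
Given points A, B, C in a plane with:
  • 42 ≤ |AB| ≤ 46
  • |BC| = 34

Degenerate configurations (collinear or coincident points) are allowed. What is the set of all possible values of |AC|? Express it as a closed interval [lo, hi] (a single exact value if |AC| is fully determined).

|AC| ∈ [8, 80]  (≈ [8.0000, 80.0000])

|AB| ∈ [42, 46]
|BC| ∈ {34}
|AC| ∈ [8, 80]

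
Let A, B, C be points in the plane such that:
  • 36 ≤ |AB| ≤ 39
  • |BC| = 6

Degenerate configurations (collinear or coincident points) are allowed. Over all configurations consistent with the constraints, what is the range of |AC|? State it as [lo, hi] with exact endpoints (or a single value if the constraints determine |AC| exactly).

|AB| ∈ [36, 39]
|BC| ∈ {6}
|AC| ∈ [30, 45]

|AC| ∈ [30, 45]  (≈ [30.0000, 45.0000])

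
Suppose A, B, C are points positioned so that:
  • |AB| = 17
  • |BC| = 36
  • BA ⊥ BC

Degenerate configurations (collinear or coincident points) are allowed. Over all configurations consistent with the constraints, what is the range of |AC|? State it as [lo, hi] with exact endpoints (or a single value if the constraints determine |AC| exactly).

|AB| ∈ {17}
|BC| ∈ {36}
|AC| ∈ {√(1585)}

|AC| = √(1585)  (≈ 39.8121)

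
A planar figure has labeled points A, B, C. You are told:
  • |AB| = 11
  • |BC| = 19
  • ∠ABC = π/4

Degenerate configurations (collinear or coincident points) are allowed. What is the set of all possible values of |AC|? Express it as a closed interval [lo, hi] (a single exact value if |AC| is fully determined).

|AC| = √(482 - 209·√(2))  (≈ 13.6539)

|AB| ∈ {11}
|BC| ∈ {19}
|AC| ∈ {√(482 - 209·√(2))}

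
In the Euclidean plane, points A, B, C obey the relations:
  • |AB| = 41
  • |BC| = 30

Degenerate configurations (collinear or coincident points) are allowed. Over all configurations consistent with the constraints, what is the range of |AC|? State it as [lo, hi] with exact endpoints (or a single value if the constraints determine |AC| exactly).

|AB| ∈ {41}
|BC| ∈ {30}
|AC| ∈ [11, 71]

|AC| ∈ [11, 71]  (≈ [11.0000, 71.0000])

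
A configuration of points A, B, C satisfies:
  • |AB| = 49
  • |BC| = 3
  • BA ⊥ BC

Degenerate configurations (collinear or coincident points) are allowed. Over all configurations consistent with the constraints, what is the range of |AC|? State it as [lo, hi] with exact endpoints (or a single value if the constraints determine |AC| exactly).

|AC| = √(2410)  (≈ 49.0918)

|AB| ∈ {49}
|BC| ∈ {3}
|AC| ∈ {√(2410)}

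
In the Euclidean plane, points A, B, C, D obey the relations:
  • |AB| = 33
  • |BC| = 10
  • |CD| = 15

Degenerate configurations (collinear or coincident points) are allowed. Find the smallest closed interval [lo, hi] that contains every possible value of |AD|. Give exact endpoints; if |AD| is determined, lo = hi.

|AB| ∈ {33}
|BC| ∈ {10}
|CD| ∈ {15}
|AC| ∈ [23, 43]
|BD| ∈ [5, 25]
|AD| ∈ [8, 58]

|AD| ∈ [8, 58]  (≈ [8.0000, 58.0000])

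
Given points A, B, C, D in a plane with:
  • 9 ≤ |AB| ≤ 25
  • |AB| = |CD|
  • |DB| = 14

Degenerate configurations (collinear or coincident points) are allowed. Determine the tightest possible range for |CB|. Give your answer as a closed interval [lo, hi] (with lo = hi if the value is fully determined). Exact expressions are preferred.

|CB| ∈ [0, 39]  (≈ [0.0000, 39.0000])

|AB| ∈ [9, 25]
|BD| ∈ {14}
|CD| ∈ [9, 25]
|AD| ∈ [0, 39]
|BC| ∈ [0, 39]
|AC| ∈ [0, 64]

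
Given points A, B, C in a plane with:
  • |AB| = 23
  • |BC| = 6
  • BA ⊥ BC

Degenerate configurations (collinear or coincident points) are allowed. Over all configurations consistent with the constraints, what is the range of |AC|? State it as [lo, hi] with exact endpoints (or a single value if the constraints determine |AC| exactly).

|AB| ∈ {23}
|BC| ∈ {6}
|AC| ∈ {√(565)}

|AC| = √(565)  (≈ 23.7697)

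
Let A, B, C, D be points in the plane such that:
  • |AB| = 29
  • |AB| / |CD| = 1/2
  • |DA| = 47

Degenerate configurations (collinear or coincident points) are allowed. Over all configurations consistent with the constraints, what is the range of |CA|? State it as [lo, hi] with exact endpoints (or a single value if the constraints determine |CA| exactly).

|AB| ∈ {29}
|AD| ∈ {47}
|CD| ∈ {58}
|BD| ∈ [18, 76]
|AC| ∈ [11, 105]
|BC| ∈ [0, 134]

|CA| ∈ [11, 105]  (≈ [11.0000, 105.0000])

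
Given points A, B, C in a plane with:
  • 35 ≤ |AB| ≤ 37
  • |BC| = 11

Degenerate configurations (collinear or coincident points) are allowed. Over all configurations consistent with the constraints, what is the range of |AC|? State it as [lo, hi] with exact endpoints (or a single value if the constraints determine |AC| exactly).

|AC| ∈ [24, 48]  (≈ [24.0000, 48.0000])

|AB| ∈ [35, 37]
|BC| ∈ {11}
|AC| ∈ [24, 48]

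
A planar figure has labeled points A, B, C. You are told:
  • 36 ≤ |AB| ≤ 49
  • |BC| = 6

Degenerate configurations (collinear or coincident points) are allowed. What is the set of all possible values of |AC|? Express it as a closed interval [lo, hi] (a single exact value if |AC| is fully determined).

|AB| ∈ [36, 49]
|BC| ∈ {6}
|AC| ∈ [30, 55]

|AC| ∈ [30, 55]  (≈ [30.0000, 55.0000])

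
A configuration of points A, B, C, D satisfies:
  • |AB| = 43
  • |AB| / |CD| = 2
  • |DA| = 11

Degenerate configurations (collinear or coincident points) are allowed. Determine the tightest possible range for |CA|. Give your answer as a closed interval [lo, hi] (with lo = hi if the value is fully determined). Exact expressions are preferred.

|CA| ∈ [21/2, 65/2]  (≈ [10.5000, 32.5000])

|AB| ∈ {43}
|AD| ∈ {11}
|CD| ∈ {43/2}
|BD| ∈ [32, 54]
|AC| ∈ [21/2, 65/2]
|BC| ∈ [21/2, 151/2]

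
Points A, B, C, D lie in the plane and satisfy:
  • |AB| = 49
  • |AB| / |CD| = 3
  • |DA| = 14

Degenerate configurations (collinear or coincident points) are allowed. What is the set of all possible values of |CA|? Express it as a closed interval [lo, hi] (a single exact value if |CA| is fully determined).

|AB| ∈ {49}
|AD| ∈ {14}
|CD| ∈ {49/3}
|BD| ∈ [35, 63]
|AC| ∈ [7/3, 91/3]
|BC| ∈ [56/3, 238/3]

|CA| ∈ [7/3, 91/3]  (≈ [2.3333, 30.3333])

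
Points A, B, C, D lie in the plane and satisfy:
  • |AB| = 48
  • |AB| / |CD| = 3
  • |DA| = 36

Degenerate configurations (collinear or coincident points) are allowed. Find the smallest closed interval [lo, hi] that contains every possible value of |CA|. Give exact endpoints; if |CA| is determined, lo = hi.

|AB| ∈ {48}
|AD| ∈ {36}
|CD| ∈ {16}
|BD| ∈ [12, 84]
|AC| ∈ [20, 52]
|BC| ∈ [0, 100]

|CA| ∈ [20, 52]  (≈ [20.0000, 52.0000])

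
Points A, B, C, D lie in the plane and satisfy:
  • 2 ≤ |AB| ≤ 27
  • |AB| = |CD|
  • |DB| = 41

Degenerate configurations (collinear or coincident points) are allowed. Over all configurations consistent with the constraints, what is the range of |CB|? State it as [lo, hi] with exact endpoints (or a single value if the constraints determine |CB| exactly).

|AB| ∈ [2, 27]
|BD| ∈ {41}
|CD| ∈ [2, 27]
|AD| ∈ [14, 68]
|BC| ∈ [14, 68]
|AC| ∈ [0, 95]

|CB| ∈ [14, 68]  (≈ [14.0000, 68.0000])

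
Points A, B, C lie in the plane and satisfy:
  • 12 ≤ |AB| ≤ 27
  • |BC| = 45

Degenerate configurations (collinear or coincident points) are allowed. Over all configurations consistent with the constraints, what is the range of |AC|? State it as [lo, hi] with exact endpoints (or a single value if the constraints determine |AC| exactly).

|AB| ∈ [12, 27]
|BC| ∈ {45}
|AC| ∈ [18, 72]

|AC| ∈ [18, 72]  (≈ [18.0000, 72.0000])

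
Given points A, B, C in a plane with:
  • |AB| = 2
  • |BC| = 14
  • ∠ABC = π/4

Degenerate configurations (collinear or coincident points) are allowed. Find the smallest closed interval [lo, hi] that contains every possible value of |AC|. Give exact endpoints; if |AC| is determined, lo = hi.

|AB| ∈ {2}
|BC| ∈ {14}
|AC| ∈ {2·√(50 - 7·√(2))}

|AC| = 2·√(50 - 7·√(2))  (≈ 12.6650)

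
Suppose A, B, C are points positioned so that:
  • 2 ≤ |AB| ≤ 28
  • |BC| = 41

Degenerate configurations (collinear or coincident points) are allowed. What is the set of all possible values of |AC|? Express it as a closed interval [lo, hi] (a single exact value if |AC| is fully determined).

|AB| ∈ [2, 28]
|BC| ∈ {41}
|AC| ∈ [13, 69]

|AC| ∈ [13, 69]  (≈ [13.0000, 69.0000])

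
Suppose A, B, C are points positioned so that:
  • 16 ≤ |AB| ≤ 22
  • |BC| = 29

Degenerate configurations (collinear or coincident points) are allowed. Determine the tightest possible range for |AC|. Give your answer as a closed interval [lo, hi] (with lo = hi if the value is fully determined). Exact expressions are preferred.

|AB| ∈ [16, 22]
|BC| ∈ {29}
|AC| ∈ [7, 51]

|AC| ∈ [7, 51]  (≈ [7.0000, 51.0000])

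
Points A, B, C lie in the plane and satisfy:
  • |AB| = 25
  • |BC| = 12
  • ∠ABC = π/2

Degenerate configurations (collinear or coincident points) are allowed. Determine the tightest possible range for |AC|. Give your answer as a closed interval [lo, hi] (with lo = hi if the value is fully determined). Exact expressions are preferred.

|AB| ∈ {25}
|BC| ∈ {12}
|AC| ∈ {√(769)}

|AC| = √(769)  (≈ 27.7308)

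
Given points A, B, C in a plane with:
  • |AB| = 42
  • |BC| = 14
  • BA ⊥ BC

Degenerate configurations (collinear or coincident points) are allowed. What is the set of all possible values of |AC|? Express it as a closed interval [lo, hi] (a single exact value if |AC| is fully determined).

|AB| ∈ {42}
|BC| ∈ {14}
|AC| ∈ {14·√(10)}

|AC| = 14·√(10)  (≈ 44.2719)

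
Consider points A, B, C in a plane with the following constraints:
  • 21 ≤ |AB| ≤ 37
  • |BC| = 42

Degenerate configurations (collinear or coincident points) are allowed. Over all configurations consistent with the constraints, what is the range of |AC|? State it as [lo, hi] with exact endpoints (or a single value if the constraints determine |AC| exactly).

|AB| ∈ [21, 37]
|BC| ∈ {42}
|AC| ∈ [5, 79]

|AC| ∈ [5, 79]  (≈ [5.0000, 79.0000])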